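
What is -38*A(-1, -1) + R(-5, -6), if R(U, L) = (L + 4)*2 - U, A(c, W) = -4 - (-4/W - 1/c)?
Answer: 343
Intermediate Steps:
A(c, W) = -4 + 1/c + 4/W (A(c, W) = -4 - (-1/c - 4/W) = -4 + (1/c + 4/W) = -4 + 1/c + 4/W)
R(U, L) = 8 - U + 2*L (R(U, L) = (4 + L)*2 - U = (8 + 2*L) - U = 8 - U + 2*L)
-38*A(-1, -1) + R(-5, -6) = -38*(-4 + 1/(-1) + 4/(-1)) + (8 - 1*(-5) + 2*(-6)) = -38*(-4 - 1 + 4*(-1)) + (8 + 5 - 12) = -38*(-4 - 1 - 4) + 1 = -38*(-9) + 1 = 342 + 1 = 343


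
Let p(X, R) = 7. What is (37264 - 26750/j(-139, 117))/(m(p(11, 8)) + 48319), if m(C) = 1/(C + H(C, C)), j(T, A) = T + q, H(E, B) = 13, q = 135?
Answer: 293010/322127 ≈ 0.90961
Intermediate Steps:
j(T, A) = 135 + T (j(T, A) = T + 135 = 135 + T)
m(C) = 1/(13 + C) (m(C) = 1/(C + 13) = 1/(13 + C))
(37264 - 26750/j(-139, 117))/(m(p(11, 8)) + 48319) = (37264 - 26750/(135 - 139))/(1/(13 + 7) + 48319) = (37264 - 26750/(-4))/(1/20 + 48319) = (37264 - 26750*(-¼))/(1/20 + 48319) = (37264 + 13375/2)/(966381/20) = (87903/2)*(20/966381) = 293010/322127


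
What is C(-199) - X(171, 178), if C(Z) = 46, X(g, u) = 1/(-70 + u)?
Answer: 4967/108 ≈ 45.991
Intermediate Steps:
C(-199) - X(171, 178) = 46 - 1/(-70 + 178) = 46 - 1/108 = 4967/108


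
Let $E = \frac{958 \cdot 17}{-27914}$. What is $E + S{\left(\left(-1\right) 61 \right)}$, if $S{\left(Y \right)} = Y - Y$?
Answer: $- \frac{479}{821} \approx -0.58344$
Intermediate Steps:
$S{\left(Y \right)} = 0$
$E = - \frac{479}{821}$ ($E = 16286 \left(- \frac{1}{27914}\right) = - \frac{479}{821} \approx -0.58344$)
$E + S{\left(\left(-1\right) 61 \right)} = - \frac{479}{821} + 0 = - \frac{479}{821}$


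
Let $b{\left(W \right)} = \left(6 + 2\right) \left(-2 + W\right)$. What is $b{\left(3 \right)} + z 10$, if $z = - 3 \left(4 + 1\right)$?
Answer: $-142$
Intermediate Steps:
$z = -15$ ($z = \left(-3\right) 5 = -15$)
$b{\left(W \right)} = -16 + 8 W$ ($b{\left(W \right)} = 8 \left(-2 + W\right) = -16 + 8 W$)
$b{\left(3 \right)} + z 10 = \left(-16 + 8 \cdot 3\right) - 150 = \left(-16 + 24\right) - 150 = 8 - 150 = -142$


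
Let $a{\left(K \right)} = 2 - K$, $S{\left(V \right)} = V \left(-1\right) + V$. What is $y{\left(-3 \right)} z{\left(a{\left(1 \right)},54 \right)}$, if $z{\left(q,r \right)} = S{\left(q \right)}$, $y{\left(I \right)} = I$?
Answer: $0$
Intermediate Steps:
$S{\left(V \right)} = 0$ ($S{\left(V \right)} = - V + V = 0$)
$z{\left(q,r \right)} = 0$
$y{\left(-3 \right)} z{\left(a{\left(1 \right)},54 \right)} = \left(-3\right) 0 = 0$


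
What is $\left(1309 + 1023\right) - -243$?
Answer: $2575$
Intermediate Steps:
$\left(1309 + 1023\right) - -243 = 2332 + 243 = 2575$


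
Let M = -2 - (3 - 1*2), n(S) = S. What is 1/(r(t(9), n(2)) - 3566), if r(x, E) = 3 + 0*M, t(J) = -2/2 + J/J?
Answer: -1/3563 ≈ -0.00028066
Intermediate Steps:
M = -3 (M = -2 - (3 - 2) = -2 - 1*1 = -2 - 1 = -3)
t(J) = 0 (t(J) = -2*1/2 + 1 = -1 + 1 = 0)
r(x, E) = 3 (r(x, E) = 3 + 0*(-3) = 3 + 0 = 3)
1/(r(t(9), n(2)) - 3566) = 1/(3 - 3566) = 1/(-3563) = -1/3563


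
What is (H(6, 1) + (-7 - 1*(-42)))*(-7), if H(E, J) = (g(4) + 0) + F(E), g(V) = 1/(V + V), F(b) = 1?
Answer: -2023/8 ≈ -252.88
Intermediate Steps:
g(V) = 1/(2*V)
H(E, J) = 9/8 (H(E, J) = ((1/2)/4 + 0) + 1 = ((1/2)*(1/4) + 0) + 1 = (1/8 + 0) + 1 = 1/8 + 1 = 9/8)
(H(6, 1) + (-7 - 1*(-42)))*(-7) = (9/8 + (-7 - 1*(-42)))*(-7) = (9/8 + (-7 + 42))*(-7) = (9/8 + 35)*(-7) = (289/8)*(-7) = -2023/8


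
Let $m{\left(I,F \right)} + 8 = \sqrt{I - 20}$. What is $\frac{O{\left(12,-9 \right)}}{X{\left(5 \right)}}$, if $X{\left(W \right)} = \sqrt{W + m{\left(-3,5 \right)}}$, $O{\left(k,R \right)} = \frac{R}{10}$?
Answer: $- \frac{9}{10 \sqrt{-3 + i \sqrt{23}}} \approx -0.18337 + 0.331 i$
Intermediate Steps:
$m{\left(I,F \right)} = -8 + \sqrt{-20 + I}$ ($m{\left(I,F \right)} = -8 + \sqrt{I - 20} = -8 + \sqrt{-20 + I}$)
$O{\left(k,R \right)} = \frac{R}{10}$ ($O{\left(k,R \right)} = R \frac{1}{10} = \frac{R}{10}$)
$X{\left(W \right)} = \sqrt{-8 + W + i \sqrt{23}}$ ($X{\left(W \right)} = \sqrt{W - \left(8 - \sqrt{-20 - 3}\right)} = \sqrt{W - \left(8 - \sqrt{-23}\right)} = \sqrt{W - \left(8 - i \sqrt{23}\right)} = \sqrt{-8 + W + i \sqrt{23}}$)
$\frac{O{\left(12,-9 \right)}}{X{\left(5 \right)}} = \frac{\frac{1}{10} \left(-9\right)}{\sqrt{-8 + 5 + i \sqrt{23}}} = - \frac{9}{10 \sqrt{-3 + i \sqrt{23}}}$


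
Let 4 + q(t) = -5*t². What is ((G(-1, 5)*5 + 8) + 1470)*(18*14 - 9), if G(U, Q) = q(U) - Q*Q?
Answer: 317844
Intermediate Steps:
q(t) = -4 - 5*t²
G(U, Q) = -4 - Q² - 5*U² (G(U, Q) = (-4 - 5*U²) - Q*Q = (-4 - 5*U²) - Q² = -4 - Q² - 5*U²)
((G(-1, 5)*5 + 8) + 1470)*(18*14 - 9) = (((-4 - 1*5² - 5*(-1)²)*5 + 8) + 1470)*(18*14 - 9) = (((-4 - 1*25 - 5*1)*5 + 8) + 1470)*(252 - 9) = (((-4 - 25 - 5)*5 + 8) + 1470)*243 = ((-34*5 + 8) + 1470)*243 = ((-170 + 8) + 1470)*243 = (-162 + 1470)*243 = 1308*243 = 317844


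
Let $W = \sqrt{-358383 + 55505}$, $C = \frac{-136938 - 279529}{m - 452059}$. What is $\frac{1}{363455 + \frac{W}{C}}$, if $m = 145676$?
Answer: $\frac{63039366005057495}{22912001202690400404167} - \frac{127598408861 i \sqrt{302878}}{22912001202690400404167} \approx 2.7514 \cdot 10^{-6} - 3.0649 \cdot 10^{-9} i$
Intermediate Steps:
$C = \frac{416467}{306383}$ ($C = \frac{-136938 - 279529}{145676 - 452059} = - \frac{416467}{-306383} = \left(-416467\right) \left(- \frac{1}{306383}\right) = \frac{416467}{306383} \approx 1.3593$)
$W = i \sqrt{302878}$ ($W = \sqrt{-302878} = i \sqrt{302878} \approx 550.34 i$)
$\frac{1}{363455 + \frac{W}{C}} = \frac{1}{363455 + \frac{i \sqrt{302878}}{\frac{416467}{306383}}} = \frac{1}{363455 + i \sqrt{302878} \cdot \frac{306383}{416467}} = \frac{1}{363455 + \frac{306383 i \sqrt{302878}}{416467}}$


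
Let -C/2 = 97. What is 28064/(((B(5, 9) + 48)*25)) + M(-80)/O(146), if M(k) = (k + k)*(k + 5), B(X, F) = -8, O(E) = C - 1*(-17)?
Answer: -293028/7375 ≈ -39.733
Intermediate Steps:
C = -194 (C = -2*97 = -194)
O(E) = -177 (O(E) = -194 - 1*(-17) = -194 + 17 = -177)
M(k) = 2*k*(5 + k) (M(k) = (2*k)*(5 + k) = 2*k*(5 + k))
28064/(((B(5, 9) + 48)*25)) + M(-80)/O(146) = 28064/(((-8 + 48)*25)) + (2*(-80)*(5 - 80))/(-177) = 28064/((40*25)) + (2*(-80)*(-75))*(-1/177) = 28064/1000 + 12000*(-1/177) = 28064*(1/1000) - 4000/59 = 3508/125 - 4000/59 = -293028/7375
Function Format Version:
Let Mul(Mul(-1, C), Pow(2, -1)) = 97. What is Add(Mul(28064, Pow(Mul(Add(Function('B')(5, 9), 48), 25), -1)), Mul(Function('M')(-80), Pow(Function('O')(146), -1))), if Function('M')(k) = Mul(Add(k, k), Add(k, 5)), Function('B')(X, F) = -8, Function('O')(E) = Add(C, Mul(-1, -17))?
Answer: Rational(-293028, 7375) ≈ -39.733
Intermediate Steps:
C = -194 (C = Mul(-2, 97) = -194)
Function('O')(E) = -177 (Function('O')(E) = Add(-194, Mul(-1, -17)) = Add(-194, 17) = -177)
Function('M')(k) = Mul(2, k, Add(5, k)) (Function('M')(k) = Mul(Mul(2, k), Add(5, k)) = Mul(2, k, Add(5, k)))
Add(Mul(28064, Pow(Mul(Add(Function('B')(5, 9), 48), 25), -1)), Mul(Function('M')(-80), Pow(Function('O')(146), -1))) = Add(Mul(28064, Pow(Mul(Add(-8, 48), 25), -1)), Mul(Mul(2, -80, Add(5, -80)), Pow(-177, -1))) = Add(Mul(28064, Pow(Mul(40, 25), -1)), Mul(Mul(2, -80, -75), Rational(-1, 177))) = Add(Mul(28064, Pow(1000, -1)), Mul(12000, Rational(-1, 177))) = Add(Mul(28064, Rational(1, 1000)), Rational(-4000, 59)) = Add(Rational(3508, 125), Rational(-4000, 59)) = Rational(-293028, 7375)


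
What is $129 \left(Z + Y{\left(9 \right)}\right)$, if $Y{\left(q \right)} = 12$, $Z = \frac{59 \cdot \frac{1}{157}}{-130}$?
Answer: $\frac{31587069}{20410} \approx 1547.6$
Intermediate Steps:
$Z = - \frac{59}{20410}$ ($Z = 59 \cdot \frac{1}{157} \left(- \frac{1}{130}\right) = \frac{59}{157} \left(- \frac{1}{130}\right) = - \frac{59}{20410} \approx -0.0028907$)
$129 \left(Z + Y{\left(9 \right)}\right) = 129 \left(- \frac{59}{20410} + 12\right) = 129 \cdot \frac{244861}{20410} = \frac{31587069}{20410}$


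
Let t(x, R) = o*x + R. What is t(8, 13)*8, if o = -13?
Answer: -728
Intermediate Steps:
t(x, R) = R - 13*x (t(x, R) = -13*x + R = R - 13*x)
t(8, 13)*8 = (13 - 13*8)*8 = (13 - 104)*8 = -91*8 = -728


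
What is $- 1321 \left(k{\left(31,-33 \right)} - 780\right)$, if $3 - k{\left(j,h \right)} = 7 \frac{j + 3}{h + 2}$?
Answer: $\frac{31504529}{31} \approx 1.0163 \cdot 10^{6}$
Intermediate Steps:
$k{\left(j,h \right)} = 3 - \frac{7 \left(3 + j\right)}{2 + h}$ ($k{\left(j,h \right)} = 3 - 7 \frac{j + 3}{h + 2} = 3 - 7 \frac{3 + j}{2 + h} = 3 - \frac{7 \left(3 + j\right)}{2 + h}$)
$- 1321 \left(k{\left(31,-33 \right)} - 780\right) = - 1321 \left(\frac{-15 - 217 + 3 \left(-33\right)}{2 - 33} - 780\right) = - 1321 \left(\frac{-15 - 217 - 99}{-31} - 780\right) = - 1321 \left(\left(- \frac{1}{31}\right) \left(-331\right) - 780\right) = - 1321 \left(\frac{331}{31} - 780\right) = \left(-1321\right) \left(- \frac{23849}{31}\right) = \frac{31504529}{31}$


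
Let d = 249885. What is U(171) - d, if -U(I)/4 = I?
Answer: -250569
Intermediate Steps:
U(I) = -4*I
U(171) - d = -4*171 - 1*249885 = -684 - 249885 = -250569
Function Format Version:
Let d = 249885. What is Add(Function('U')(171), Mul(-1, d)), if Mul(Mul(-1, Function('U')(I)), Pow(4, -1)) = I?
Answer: -250569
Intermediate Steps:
Function('U')(I) = Mul(-4, I)
Add(Function('U')(171), Mul(-1, d)) = Add(Mul(-4, 171), Mul(-1, 249885)) = Add(-684, -249885) = -250569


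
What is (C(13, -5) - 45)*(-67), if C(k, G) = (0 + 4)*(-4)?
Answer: 4087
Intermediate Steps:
C(k, G) = -16 (C(k, G) = 4*(-4) = -16)
(C(13, -5) - 45)*(-67) = (-16 - 45)*(-67) = -61*(-67) = 4087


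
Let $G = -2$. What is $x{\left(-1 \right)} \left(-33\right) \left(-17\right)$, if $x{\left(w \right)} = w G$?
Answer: $1122$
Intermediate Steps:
$x{\left(w \right)} = - 2 w$ ($x{\left(w \right)} = w \left(-2\right) = - 2 w$)
$x{\left(-1 \right)} \left(-33\right) \left(-17\right) = \left(-2\right) \left(-1\right) \left(-33\right) \left(-17\right) = 2 \left(-33\right) \left(-17\right) = \left(-66\right) \left(-17\right) = 1122$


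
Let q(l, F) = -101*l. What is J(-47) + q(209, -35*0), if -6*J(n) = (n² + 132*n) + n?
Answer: -61306/3 ≈ -20435.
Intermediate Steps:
J(n) = -133*n/6 - n²/6 (J(n) = -((n² + 132*n) + n)/6 = -(n² + 133*n)/6 = -133*n/6 - n²/6)
J(-47) + q(209, -35*0) = -⅙*(-47)*(133 - 47) - 101*209 = -⅙*(-47)*86 - 21109 = 2021/3 - 21109 = -61306/3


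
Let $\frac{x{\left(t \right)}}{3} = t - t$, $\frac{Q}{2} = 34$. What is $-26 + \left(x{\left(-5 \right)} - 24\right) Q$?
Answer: $-1658$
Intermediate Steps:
$Q = 68$ ($Q = 2 \cdot 34 = 68$)
$x{\left(t \right)} = 0$ ($x{\left(t \right)} = 3 \left(t - t\right) = 3 \cdot 0 = 0$)
$-26 + \left(x{\left(-5 \right)} - 24\right) Q = -26 + \left(0 - 24\right) 68 = -26 - 1632 = -1658$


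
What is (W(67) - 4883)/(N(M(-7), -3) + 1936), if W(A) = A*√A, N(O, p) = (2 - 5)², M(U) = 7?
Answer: -4883/1945 + 67*√67/1945 ≈ -2.2286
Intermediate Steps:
N(O, p) = 9 (N(O, p) = (-3)² = 9)
W(A) = A^(3/2)
(W(67) - 4883)/(N(M(-7), -3) + 1936) = (67^(3/2) - 4883)/(9 + 1936) = (67*√67 - 4883)/1945 = (-4883 + 67*√67)*(1/1945) = -4883/1945 + 67*√67/1945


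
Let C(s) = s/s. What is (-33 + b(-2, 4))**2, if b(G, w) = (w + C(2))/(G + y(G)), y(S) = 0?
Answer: 5041/4 ≈ 1260.3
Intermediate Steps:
C(s) = 1
b(G, w) = (1 + w)/G (b(G, w) = (w + 1)/(G + 0) = (1 + w)/G)
(-33 + b(-2, 4))**2 = (-33 + (1 + 4)/(-2))**2 = (-33 - 1/2*5)**2 = (-33 - 5/2)**2 = (-71/2)**2 = 5041/4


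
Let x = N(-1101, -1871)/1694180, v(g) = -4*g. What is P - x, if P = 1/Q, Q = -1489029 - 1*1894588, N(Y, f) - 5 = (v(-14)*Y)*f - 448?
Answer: -390327064877841/5732456249060 ≈ -68.091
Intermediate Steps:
N(Y, f) = -443 + 56*Y*f (N(Y, f) = 5 + (((-4*(-14))*Y)*f - 448) = 5 + ((56*Y)*f - 448) = 5 + (56*Y*f - 448) = 5 + (-448 + 56*Y*f) = -443 + 56*Y*f)
Q = -3383617 (Q = -1489029 - 1894588 = -3383617)
x = 115357933/1694180 (x = (-443 + 56*(-1101)*(-1871))/1694180 = (-443 + 115358376)*(1/1694180) = 115357933*(1/1694180) = 115357933/1694180 ≈ 68.091)
P = -1/3383617 (P = 1/(-3383617) = -1/3383617 ≈ -2.9554e-7)
P - x = -1/3383617 - 1*115357933/1694180 = -1/3383617 - 115357933/1694180 = -390327064877841/5732456249060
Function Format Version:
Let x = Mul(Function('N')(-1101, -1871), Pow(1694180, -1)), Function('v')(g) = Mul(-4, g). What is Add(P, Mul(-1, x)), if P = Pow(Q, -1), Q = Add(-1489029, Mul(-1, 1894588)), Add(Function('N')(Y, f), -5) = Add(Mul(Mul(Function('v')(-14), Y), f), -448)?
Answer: Rational(-390327064877841, 5732456249060) ≈ -68.091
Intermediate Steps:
Function('N')(Y, f) = Add(-443, Mul(56, Y, f)) (Function('N')(Y, f) = Add(5, Add(Mul(Mul(Mul(-4, -14), Y), f), -448)) = Add(5, Add(Mul(Mul(56, Y), f), -448)) = Add(5, Add(Mul(56, Y, f), -448)) = Add(5, Add(-448, Mul(56, Y, f))) = Add(-443, Mul(56, Y, f)))
Q = -3383617 (Q = Add(-1489029, -1894588) = -3383617)
x = Rational(115357933, 1694180) (x = Mul(Add(-443, Mul(56, -1101, -1871)), Pow(1694180, -1)) = Mul(Add(-443, 115358376), Rational(1, 1694180)) = Mul(115357933, Rational(1, 1694180)) = Rational(115357933, 1694180) ≈ 68.091)
P = Rational(-1, 3383617) (P = Pow(-3383617, -1) = Rational(-1, 3383617) ≈ -2.9554e-7)
Add(P, Mul(-1, x)) = Add(Rational(-1, 3383617), Mul(-1, Rational(115357933, 1694180))) = Add(Rational(-1, 3383617), Rational(-115357933, 1694180)) = Rational(-390327064877841, 5732456249060)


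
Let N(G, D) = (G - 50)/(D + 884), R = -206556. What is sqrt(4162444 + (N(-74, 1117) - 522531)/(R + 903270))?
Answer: sqrt(898895214287095302067306)/464708238 ≈ 2040.2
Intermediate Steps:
N(G, D) = (-50 + G)/(884 + D)
sqrt(4162444 + (N(-74, 1117) - 522531)/(R + 903270)) = sqrt(4162444 + ((-50 - 74)/(884 + 1117) - 522531)/(-206556 + 903270)) = sqrt(4162444 + (-124/2001 - 522531)/696714) = sqrt(4162444 + ((1/2001)*(-124) - 522531)*(1/696714)) = sqrt(4162444 + (-124/2001 - 522531)*(1/696714)) = sqrt(4162444 - 1045584655/2001*1/696714) = sqrt(4162444 - 1045584655/1394124714) = sqrt(5802965005456361/1394124714) = sqrt(898895214287095302067306)/464708238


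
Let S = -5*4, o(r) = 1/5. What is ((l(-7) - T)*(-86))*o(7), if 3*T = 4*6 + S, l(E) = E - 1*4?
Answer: 3182/15 ≈ 212.13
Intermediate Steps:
o(r) = ⅕
S = -20
l(E) = -4 + E (l(E) = E - 4 = -4 + E)
T = 4/3 (T = (4*6 - 20)/3 = (24 - 20)/3 = (⅓)*4 = 4/3 ≈ 1.3333)
((l(-7) - T)*(-86))*o(7) = (((-4 - 7) - 1*4/3)*(-86))*(⅕) = ((-11 - 4/3)*(-86))*(⅕) = -37/3*(-86)*(⅕) = (3182/3)*(⅕) = 3182/15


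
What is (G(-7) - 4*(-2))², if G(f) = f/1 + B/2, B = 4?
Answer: 9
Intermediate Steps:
G(f) = 2 + f (G(f) = f/1 + 4/2 = f*1 + 4*(½) = f + 2 = 2 + f)
(G(-7) - 4*(-2))² = ((2 - 7) - 4*(-2))² = (-5 + 8)² = 3² = 9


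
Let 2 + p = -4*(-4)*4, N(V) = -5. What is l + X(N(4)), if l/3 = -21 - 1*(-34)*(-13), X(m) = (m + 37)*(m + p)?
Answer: 435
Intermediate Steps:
p = 62 (p = -2 - 4*(-4)*4 = -2 + 16*4 = -2 + 64 = 62)
X(m) = (37 + m)*(62 + m) (X(m) = (m + 37)*(m + 62) = (37 + m)*(62 + m))
l = -1389 (l = 3*(-21 - 1*(-34)*(-13)) = 3*(-21 + 34*(-13)) = 3*(-21 - 442) = 3*(-463) = -1389)
l + X(N(4)) = -1389 + (2294 + (-5)**2 + 99*(-5)) = -1389 + (2294 + 25 - 495) = -1389 + 1824 = 435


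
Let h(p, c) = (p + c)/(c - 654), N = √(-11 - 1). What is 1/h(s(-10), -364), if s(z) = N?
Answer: 92638/33127 + 509*I*√3/33127 ≈ 2.7965 + 0.026613*I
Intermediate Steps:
N = 2*I*√3 (N = √(-12) = 2*I*√3 ≈ 3.4641*I)
s(z) = 2*I*√3
h(p, c) = (c + p)/(-654 + c)
1/h(s(-10), -364) = 1/((-364 + 2*I*√3)/(-654 - 364)) = 1/((-364 + 2*I*√3)/(-1018)) = 1/(-(-364 + 2*I*√3)/1018) = 1/(182/509 - I*√3/509)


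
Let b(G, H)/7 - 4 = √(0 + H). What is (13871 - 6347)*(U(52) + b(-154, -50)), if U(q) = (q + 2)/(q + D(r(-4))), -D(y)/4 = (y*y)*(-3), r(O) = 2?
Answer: 5368374/25 + 263340*I*√2 ≈ 2.1474e+5 + 3.7242e+5*I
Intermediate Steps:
b(G, H) = 28 + 7*√H (b(G, H) = 28 + 7*√(0 + H) = 28 + 7*√H)
D(y) = 12*y² (D(y) = -4*y*y*(-3) = -4*y²*(-3) = -(-12)*y² = 12*y²)
U(q) = (2 + q)/(48 + q) (U(q) = (q + 2)/(q + 12*2²) = (2 + q)/(q + 12*4) = (2 + q)/(q + 48) = (2 + q)/(48 + q))
(13871 - 6347)*(U(52) + b(-154, -50)) = (13871 - 6347)*((2 + 52)/(48 + 52) + (28 + 7*√(-50))) = 7524*(54/100 + (28 + 7*(5*I*√2))) = 7524*((1/100)*54 + (28 + 35*I*√2)) = 7524*(27/50 + (28 + 35*I*√2)) = 7524*(1427/50 + 35*I*√2) = 5368374/25 + 263340*I*√2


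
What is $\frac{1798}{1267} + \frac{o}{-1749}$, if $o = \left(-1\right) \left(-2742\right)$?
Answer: $- \frac{109804}{738661} \approx -0.14865$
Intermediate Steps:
$o = 2742$
$\frac{1798}{1267} + \frac{o}{-1749} = \frac{1798}{1267} + \frac{2742}{-1749} = 1798 \cdot \frac{1}{1267} + 2742 \left(- \frac{1}{1749}\right) = \frac{1798}{1267} - \frac{914}{583} = - \frac{109804}{738661}$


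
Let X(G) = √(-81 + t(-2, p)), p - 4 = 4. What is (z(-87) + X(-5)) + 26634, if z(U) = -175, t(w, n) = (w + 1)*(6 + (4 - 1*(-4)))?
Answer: 26459 + I*√95 ≈ 26459.0 + 9.7468*I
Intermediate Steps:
p = 8 (p = 4 + 4 = 8)
t(w, n) = 14 + 14*w (t(w, n) = (1 + w)*(6 + (4 + 4)) = (1 + w)*(6 + 8) = (1 + w)*14 = 14 + 14*w)
X(G) = I*√95 (X(G) = √(-81 + (14 + 14*(-2))) = √(-81 + (14 - 28)) = √(-81 - 14) = √(-95) = I*√95)
(z(-87) + X(-5)) + 26634 = (-175 + I*√95) + 26634 = 26459 + I*√95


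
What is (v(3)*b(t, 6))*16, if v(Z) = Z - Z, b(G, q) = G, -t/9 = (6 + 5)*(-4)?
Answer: 0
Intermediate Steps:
t = 396 (t = -9*(6 + 5)*(-4) = -99*(-4) = -9*(-44) = 396)
v(Z) = 0
(v(3)*b(t, 6))*16 = (0*396)*16 = 0*16 = 0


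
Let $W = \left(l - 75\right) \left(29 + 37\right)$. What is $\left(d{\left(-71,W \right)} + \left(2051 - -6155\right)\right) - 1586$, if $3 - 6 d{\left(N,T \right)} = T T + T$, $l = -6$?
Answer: $- \frac{9511549}{2} \approx -4.7558 \cdot 10^{6}$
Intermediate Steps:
$W = -5346$ ($W = \left(-6 - 75\right) \left(29 + 37\right) = \left(-81\right) 66 = -5346$)
$d{\left(N,T \right)} = \frac{1}{2} - \frac{T}{6} - \frac{T^{2}}{6}$ ($d{\left(N,T \right)} = \frac{1}{2} - \frac{T T + T}{6} = \frac{1}{2} - \frac{T^{2} + T}{6} = \frac{1}{2} - \frac{T + T^{2}}{6} = \frac{1}{2} - \left(\frac{T}{6} + \frac{T^{2}}{6}\right) = \frac{1}{2} - \frac{T}{6} - \frac{T^{2}}{6}$)
$\left(d{\left(-71,W \right)} + \left(2051 - -6155\right)\right) - 1586 = \left(\left(\frac{1}{2} - -891 - \frac{\left(-5346\right)^{2}}{6}\right) + \left(2051 - -6155\right)\right) - 1586 = \left(\left(\frac{1}{2} + 891 - 4763286\right) + \left(2051 + 6155\right)\right) - 1586 = \left(\left(\frac{1}{2} + 891 - 4763286\right) + 8206\right) - 1586 = \left(- \frac{9524789}{2} + 8206\right) - 1586 = - \frac{9508377}{2} - 1586 = - \frac{9511549}{2}$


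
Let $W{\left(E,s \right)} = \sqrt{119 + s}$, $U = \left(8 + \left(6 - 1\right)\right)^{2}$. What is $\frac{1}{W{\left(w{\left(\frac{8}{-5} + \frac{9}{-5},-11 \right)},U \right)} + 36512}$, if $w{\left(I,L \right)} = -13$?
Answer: $\frac{1141}{41660183} - \frac{3 \sqrt{2}}{333281464} \approx 2.7376 \cdot 10^{-5}$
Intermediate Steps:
$U = 169$ ($U = \left(8 + \left(6 - 1\right)\right)^{2} = \left(8 + 5\right)^{2} = 13^{2} = 169$)
$\frac{1}{W{\left(w{\left(\frac{8}{-5} + \frac{9}{-5},-11 \right)},U \right)} + 36512} = \frac{1}{\sqrt{119 + 169} + 36512} = \frac{1}{\sqrt{288} + 36512} = \frac{1}{12 \sqrt{2} + 36512} = \frac{1}{36512 + 12 \sqrt{2}}$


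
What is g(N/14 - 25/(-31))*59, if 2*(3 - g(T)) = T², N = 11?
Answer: 38506645/376712 ≈ 102.22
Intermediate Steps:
g(T) = 3 - T²/2
g(N/14 - 25/(-31))*59 = (3 - (11/14 - 25/(-31))²/2)*59 = (3 - (11*(1/14) - 25*(-1/31))²/2)*59 = (3 - (11/14 + 25/31)²/2)*59 = (3 - (691/434)²/2)*59 = (3 - ½*477481/188356)*59 = (3 - 477481/376712)*59 = (652655/376712)*59 = 38506645/376712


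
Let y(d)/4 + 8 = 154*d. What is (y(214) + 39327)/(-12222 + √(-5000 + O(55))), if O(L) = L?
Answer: -2091416418/149382229 - 171119*I*√4945/149382229 ≈ -14.0 - 0.080553*I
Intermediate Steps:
y(d) = -32 + 616*d (y(d) = -32 + 4*(154*d) = -32 + 616*d)
(y(214) + 39327)/(-12222 + √(-5000 + O(55))) = ((-32 + 616*214) + 39327)/(-12222 + √(-5000 + 55)) = ((-32 + 131824) + 39327)/(-12222 + √(-4945)) = (131792 + 39327)/(-12222 + I*√4945) = 171119/(-12222 + I*√4945)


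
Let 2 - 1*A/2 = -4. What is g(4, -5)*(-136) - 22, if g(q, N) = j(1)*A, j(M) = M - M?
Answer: -22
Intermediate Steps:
j(M) = 0
A = 12 (A = 4 - 2*(-4) = 4 + 8 = 12)
g(q, N) = 0 (g(q, N) = 0*12 = 0)
g(4, -5)*(-136) - 22 = 0*(-136) - 22 = 0 - 22 = -22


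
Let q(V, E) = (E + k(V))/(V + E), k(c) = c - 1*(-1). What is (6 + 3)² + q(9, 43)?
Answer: 4265/52 ≈ 82.019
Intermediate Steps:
k(c) = 1 + c (k(c) = c + 1 = 1 + c)
q(V, E) = (1 + E + V)/(E + V) (q(V, E) = (E + (1 + V))/(V + E) = (1 + E + V)/(E + V))
(6 + 3)² + q(9, 43) = (6 + 3)² + (1 + 43 + 9)/(43 + 9) = 9² + 53/52 = 81 + (1/52)*53 = 81 + 53/52 = 4265/52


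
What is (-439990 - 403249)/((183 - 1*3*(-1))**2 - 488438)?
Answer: 843239/453842 ≈ 1.8580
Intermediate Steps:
(-439990 - 403249)/((183 - 1*3*(-1))**2 - 488438) = -843239/((183 - 3*(-1))**2 - 488438) = -843239/((183 + 3)**2 - 488438) = -843239/(186**2 - 488438) = -843239/(34596 - 488438) = -843239/(-453842) = -843239*(-1/453842) = 843239/453842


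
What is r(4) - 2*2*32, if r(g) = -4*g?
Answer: -144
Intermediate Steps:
r(4) - 2*2*32 = -4*4 - 2*2*32 = -16 - 4*32 = -16 - 128 = -144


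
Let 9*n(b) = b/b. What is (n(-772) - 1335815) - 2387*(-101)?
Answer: -9852551/9 ≈ -1.0947e+6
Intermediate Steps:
n(b) = ⅑ (n(b) = (b/b)/9 = (⅑)*1 = ⅑)
(n(-772) - 1335815) - 2387*(-101) = (⅑ - 1335815) - 2387*(-101) = -12022334/9 + 241087 = -9852551/9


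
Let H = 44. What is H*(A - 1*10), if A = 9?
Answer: -44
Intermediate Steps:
H*(A - 1*10) = 44*(9 - 1*10) = 44*(9 - 10) = 44*(-1) = -44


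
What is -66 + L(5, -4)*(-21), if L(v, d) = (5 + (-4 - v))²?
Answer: -402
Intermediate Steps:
L(v, d) = (1 - v)²
-66 + L(5, -4)*(-21) = -66 + (-1 + 5)²*(-21) = -66 + 4²*(-21) = -66 + 16*(-21) = -66 - 336 = -402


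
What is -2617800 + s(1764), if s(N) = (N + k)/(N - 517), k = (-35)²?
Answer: -3264393611/1247 ≈ -2.6178e+6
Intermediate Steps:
k = 1225
s(N) = (1225 + N)/(-517 + N) (s(N) = (N + 1225)/(N - 517) = (1225 + N)/(-517 + N))
-2617800 + s(1764) = -2617800 + (1225 + 1764)/(-517 + 1764) = -2617800 + 2989/1247 = -3264393611/1247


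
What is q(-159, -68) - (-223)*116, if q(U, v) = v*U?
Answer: 36680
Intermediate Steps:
q(U, v) = U*v
q(-159, -68) - (-223)*116 = -159*(-68) - (-223)*116 = 10812 - 1*(-25868) = 10812 + 25868 = 36680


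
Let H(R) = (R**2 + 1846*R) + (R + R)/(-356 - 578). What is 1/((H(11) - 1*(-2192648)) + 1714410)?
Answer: 467/1834135484 ≈ 2.5462e-7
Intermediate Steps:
H(R) = R**2 + 862081*R/467 (H(R) = (R**2 + 1846*R) + (2*R)/(-934) = (R**2 + 1846*R) + (2*R)*(-1/934) = (R**2 + 1846*R) - R/467 = R**2 + 862081*R/467)
1/((H(11) - 1*(-2192648)) + 1714410) = 1/(((1/467)*11*(862081 + 467*11) - 1*(-2192648)) + 1714410) = 1/(((1/467)*11*(862081 + 5137) + 2192648) + 1714410) = 1/(((1/467)*11*867218 + 2192648) + 1714410) = 1/((9539398/467 + 2192648) + 1714410) = 1/(1033506014/467 + 1714410) = 1/(1834135484/467) = 467/1834135484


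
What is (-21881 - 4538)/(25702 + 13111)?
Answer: -26419/38813 ≈ -0.68067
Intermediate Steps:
(-21881 - 4538)/(25702 + 13111) = -26419/38813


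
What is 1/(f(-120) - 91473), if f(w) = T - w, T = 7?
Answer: -1/91346 ≈ -1.0947e-5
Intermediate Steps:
f(w) = 7 - w
1/(f(-120) - 91473) = 1/((7 - 1*(-120)) - 91473) = 1/((7 + 120) - 91473) = 1/(127 - 91473) = 1/(-91346) = -1/91346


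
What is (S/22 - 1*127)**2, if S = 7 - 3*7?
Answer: 1971216/121 ≈ 16291.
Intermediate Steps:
S = -14 (S = 7 - 21 = -14)
(S/22 - 1*127)**2 = (-14/22 - 1*127)**2 = (-14*1/22 - 127)**2 = (-7/11 - 127)**2 = (-1404/11)**2 = 1971216/121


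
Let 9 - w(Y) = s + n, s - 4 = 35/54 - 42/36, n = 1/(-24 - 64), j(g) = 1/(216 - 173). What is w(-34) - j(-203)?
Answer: 562601/102168 ≈ 5.5066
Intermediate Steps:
j(g) = 1/43
n = -1/88 (n = 1/(-88) = -1/88 ≈ -0.011364)
s = 94/27 (s = 4 + (35/54 - 42/36) = 4 + (35*(1/54) - 42*1/36) = 4 + (35/54 - 7/6) = 4 - 14/27 = 94/27 ≈ 3.4815)
w(Y) = 13139/2376 (w(Y) = 9 - (94/27 - 1/88) = 9 - 1*8245/2376 = 9 - 8245/2376 = 13139/2376)
w(-34) - j(-203) = 13139/2376 - 1*1/43 = 13139/2376 - 1/43 = 562601/102168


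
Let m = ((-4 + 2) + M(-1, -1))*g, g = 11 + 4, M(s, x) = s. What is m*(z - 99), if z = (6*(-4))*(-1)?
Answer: 3375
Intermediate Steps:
z = 24 (z = -24*(-1) = 24)
g = 15
m = -45 (m = ((-4 + 2) - 1)*15 = (-2 - 1)*15 = -3*15 = -45)
m*(z - 99) = -45*(24 - 99) = -45*(-75) = 3375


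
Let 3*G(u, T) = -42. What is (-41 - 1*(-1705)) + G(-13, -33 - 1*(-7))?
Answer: 1650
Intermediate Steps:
G(u, T) = -14 (G(u, T) = (⅓)*(-42) = -14)
(-41 - 1*(-1705)) + G(-13, -33 - 1*(-7)) = (-41 - 1*(-1705)) - 14 = (-41 + 1705) - 14 = 1664 - 14 = 1650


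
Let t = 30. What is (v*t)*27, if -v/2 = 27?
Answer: -43740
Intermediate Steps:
v = -54 (v = -2*27 = -54)
(v*t)*27 = -54*30*27 = -1620*27 = -43740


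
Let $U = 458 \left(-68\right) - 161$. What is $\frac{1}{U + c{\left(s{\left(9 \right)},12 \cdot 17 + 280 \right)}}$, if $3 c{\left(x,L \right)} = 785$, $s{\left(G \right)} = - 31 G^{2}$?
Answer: $- \frac{3}{93130} \approx -3.2213 \cdot 10^{-5}$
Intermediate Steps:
$c{\left(x,L \right)} = \frac{785}{3}$ ($c{\left(x,L \right)} = \frac{1}{3} \cdot 785 = \frac{785}{3}$)
$U = -31305$ ($U = -31144 - 161 = -31305$)
$\frac{1}{U + c{\left(s{\left(9 \right)},12 \cdot 17 + 280 \right)}} = \frac{1}{-31305 + \frac{785}{3}} = \frac{1}{- \frac{93130}{3}} = - \frac{3}{93130}$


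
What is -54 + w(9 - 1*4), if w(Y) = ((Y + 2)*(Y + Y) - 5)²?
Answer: 4171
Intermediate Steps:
w(Y) = (-5 + 2*Y*(2 + Y))² (w(Y) = ((2 + Y)*(2*Y) - 5)² = (2*Y*(2 + Y) - 5)² = (-5 + 2*Y*(2 + Y))²)
-54 + w(9 - 1*4) = -54 + (-5 + 2*(9 - 1*4)² + 4*(9 - 1*4))² = -54 + (-5 + 2*(9 - 4)² + 4*(9 - 4))² = -54 + (-5 + 2*5² + 4*5)² = -54 + (-5 + 2*25 + 20)² = -54 + (-5 + 50 + 20)² = -54 + 65² = -54 + 4225 = 4171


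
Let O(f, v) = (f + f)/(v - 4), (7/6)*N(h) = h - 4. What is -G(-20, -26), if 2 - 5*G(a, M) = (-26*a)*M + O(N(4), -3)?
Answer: -13522/5 ≈ -2704.4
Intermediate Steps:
N(h) = -24/7 + 6*h/7 (N(h) = 6*(h - 4)/7 = 6*(-4 + h)/7 = -24/7 + 6*h/7)
O(f, v) = 2*f/(-4 + v) (O(f, v) = (2*f)/(-4 + v) = 2*f/(-4 + v))
G(a, M) = ⅖ + 26*M*a/5 (G(a, M) = ⅖ - ((-26*a)*M + 2*(-24/7 + (6/7)*4)/(-4 - 3))/5 = ⅖ - (-26*M*a + 2*(-24/7 + 24/7)/(-7))/5 = ⅖ - (-26*M*a + 2*0*(-⅐))/5 = ⅖ - (-26*M*a + 0)/5 = ⅖ - (-26)*M*a/5 = ⅖ + 26*M*a/5)
-G(-20, -26) = -(⅖ + (26/5)*(-26)*(-20)) = -(⅖ + 2704) = -1*13522/5 = -13522/5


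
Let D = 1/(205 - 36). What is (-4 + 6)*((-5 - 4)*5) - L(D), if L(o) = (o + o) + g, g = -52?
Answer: -6424/169 ≈ -38.012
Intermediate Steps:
D = 1/169 ≈ 0.0059172
L(o) = -52 + 2*o (L(o) = (o + o) - 52 = 2*o - 52 = -52 + 2*o)
(-4 + 6)*((-5 - 4)*5) - L(D) = (-4 + 6)*((-5 - 4)*5) - (-52 + 2*(1/169)) = 2*(-9*5) - (-52 + 2/169) = 2*(-45) - 1*(-8786/169) = -90 + 8786/169 = -6424/169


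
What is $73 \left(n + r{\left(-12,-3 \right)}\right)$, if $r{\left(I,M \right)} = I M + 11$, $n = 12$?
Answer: $4307$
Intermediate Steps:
$r{\left(I,M \right)} = 11 + I M$
$73 \left(n + r{\left(-12,-3 \right)}\right) = 73 \left(12 + \left(11 - -36\right)\right) = 73 \left(12 + \left(11 + 36\right)\right) = 73 \left(12 + 47\right) = 73 \cdot 59 = 4307$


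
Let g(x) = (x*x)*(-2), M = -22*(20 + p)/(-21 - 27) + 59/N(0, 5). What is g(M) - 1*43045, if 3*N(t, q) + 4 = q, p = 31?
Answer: -3947049/32 ≈ -1.2335e+5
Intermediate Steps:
N(t, q) = -4/3 + q/3
M = 1603/8 (M = -22*(20 + 31)/(-21 - 27) + 59/(-4/3 + (1/3)*5) = -22/((-48/51)) + 59/(-4/3 + 5/3) = -22/((-48*1/51)) + 59/(1/3) = -22/(-16/17) + 59*3 = -22*(-17/16) + 177 = 187/8 + 177 = 1603/8 ≈ 200.38)
g(x) = -2*x**2 (g(x) = x**2*(-2) = -2*x**2)
g(M) - 1*43045 = -2*(1603/8)**2 - 1*43045 = -2*2569609/64 - 43045 = -2569609/32 - 43045 = -3947049/32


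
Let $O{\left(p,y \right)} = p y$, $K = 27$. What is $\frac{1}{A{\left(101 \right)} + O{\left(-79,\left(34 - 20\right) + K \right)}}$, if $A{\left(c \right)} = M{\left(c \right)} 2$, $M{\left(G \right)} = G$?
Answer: $- \frac{1}{3037} \approx -0.00032927$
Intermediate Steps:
$A{\left(c \right)} = 2 c$ ($A{\left(c \right)} = c 2 = 2 c$)
$\frac{1}{A{\left(101 \right)} + O{\left(-79,\left(34 - 20\right) + K \right)}} = \frac{1}{2 \cdot 101 - 79 \left(\left(34 - 20\right) + 27\right)} = \frac{1}{202 - 79 \left(14 + 27\right)} = \frac{1}{202 - 3239} = \frac{1}{-3037} = - \frac{1}{3037}$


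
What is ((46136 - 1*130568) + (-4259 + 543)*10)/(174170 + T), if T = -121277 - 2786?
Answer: -121592/50107 ≈ -2.4266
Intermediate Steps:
T = -124063
((46136 - 1*130568) + (-4259 + 543)*10)/(174170 + T) = ((46136 - 1*130568) + (-4259 + 543)*10)/(174170 - 124063) = ((46136 - 130568) - 3716*10)/50107 = (-84432 - 37160)*(1/50107) = -121592*1/50107 = -121592/50107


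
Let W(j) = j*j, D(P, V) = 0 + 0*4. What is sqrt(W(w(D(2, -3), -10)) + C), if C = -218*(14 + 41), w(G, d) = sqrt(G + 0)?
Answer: I*sqrt(11990) ≈ 109.5*I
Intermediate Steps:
D(P, V) = 0 (D(P, V) = 0 + 0 = 0)
w(G, d) = sqrt(G)
W(j) = j**2
C = -11990 (C = -218*55 = -11990)
sqrt(W(w(D(2, -3), -10)) + C) = sqrt((sqrt(0))**2 - 11990) = sqrt(0**2 - 11990) = sqrt(0 - 11990) = sqrt(-11990) = I*sqrt(11990)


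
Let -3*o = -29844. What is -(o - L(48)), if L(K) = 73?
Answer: -9875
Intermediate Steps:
o = 9948 (o = -⅓*(-29844) = 9948)
-(o - L(48)) = -(9948 - 1*73) = -(9948 - 73) = -1*9875 = -9875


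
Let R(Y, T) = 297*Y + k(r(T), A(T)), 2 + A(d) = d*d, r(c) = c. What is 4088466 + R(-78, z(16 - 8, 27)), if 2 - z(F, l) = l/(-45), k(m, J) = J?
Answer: 101632619/25 ≈ 4.0653e+6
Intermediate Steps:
A(d) = -2 + d² (A(d) = -2 + d*d = -2 + d²)
z(F, l) = 2 + l/45 (z(F, l) = 2 - l/(-45) = 2 - l*(-1)/45 = 2 - (-1)*l/45 = 2 + l/45)
R(Y, T) = -2 + T² + 297*Y (R(Y, T) = 297*Y + (-2 + T²) = -2 + T² + 297*Y)
4088466 + R(-78, z(16 - 8, 27)) = 4088466 + (-2 + (2 + (1/45)*27)² + 297*(-78)) = 4088466 + (-2 + (2 + ⅗)² - 23166) = 4088466 + (-2 + (13/5)² - 23166) = 4088466 + (-2 + 169/25 - 23166) = 4088466 - 579031/25 = 101632619/25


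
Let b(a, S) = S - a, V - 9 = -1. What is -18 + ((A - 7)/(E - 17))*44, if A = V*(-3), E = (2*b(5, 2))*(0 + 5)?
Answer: 518/47 ≈ 11.021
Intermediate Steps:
V = 8 (V = 9 - 1 = 8)
E = -30 (E = (2*(2 - 1*5))*(0 + 5) = (2*(2 - 5))*5 = (2*(-3))*5 = -6*5 = -30)
A = -24 (A = 8*(-3) = -24)
-18 + ((A - 7)/(E - 17))*44 = -18 + ((-24 - 7)/(-30 - 17))*44 = -18 - 31/(-47)*44 = -18 - 31*(-1/47)*44 = -18 + (31/47)*44 = -18 + 1364/47 = 518/47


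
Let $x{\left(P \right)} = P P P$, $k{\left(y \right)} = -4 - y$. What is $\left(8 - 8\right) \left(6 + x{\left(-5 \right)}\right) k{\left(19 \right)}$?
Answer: $0$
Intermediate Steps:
$x{\left(P \right)} = P^{3}$ ($x{\left(P \right)} = P^{2} P = P^{3}$)
$\left(8 - 8\right) \left(6 + x{\left(-5 \right)}\right) k{\left(19 \right)} = \left(8 - 8\right) \left(6 + \left(-5\right)^{3}\right) \left(-4 - 19\right) = \left(8 - 8\right) \left(6 - 125\right) \left(-4 - 19\right) = 0 \left(-119\right) \left(-23\right) = 0 \left(-23\right) = 0$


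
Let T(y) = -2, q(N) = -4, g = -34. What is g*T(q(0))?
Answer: 68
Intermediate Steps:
g*T(q(0)) = -34*(-2) = 68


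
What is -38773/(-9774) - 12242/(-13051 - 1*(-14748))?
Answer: -53855527/16586478 ≈ -3.2470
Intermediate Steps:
-38773/(-9774) - 12242/(-13051 - 1*(-14748)) = -38773*(-1/9774) - 12242/(-13051 + 14748) = 38773/9774 - 12242/1697 = -53855527/16586478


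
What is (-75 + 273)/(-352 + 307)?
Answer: -22/5 ≈ -4.4000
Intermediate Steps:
(-75 + 273)/(-352 + 307) = 198/(-45) = -1/45*198 = -22/5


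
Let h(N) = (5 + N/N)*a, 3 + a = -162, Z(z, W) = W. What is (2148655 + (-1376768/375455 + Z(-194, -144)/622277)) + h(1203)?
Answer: 501773174519357019/233637011035 ≈ 2.1477e+6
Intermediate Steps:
a = -165 (a = -3 - 162 = -165)
h(N) = -990 (h(N) = (5 + N/N)*(-165) = (5 + 1)*(-165) = 6*(-165) = -990)
(2148655 + (-1376768/375455 + Z(-194, -144)/622277)) + h(1203) = (2148655 + (-1376768/375455 - 144/622277)) - 990 = (2148655 - 856785126256/233637011035) - 990 = 502004475160281669/233637011035 - 990 = 501773174519357019/233637011035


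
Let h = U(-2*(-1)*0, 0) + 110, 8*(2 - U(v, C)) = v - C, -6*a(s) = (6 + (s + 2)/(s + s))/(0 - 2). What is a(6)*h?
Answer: 560/9 ≈ 62.222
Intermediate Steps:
a(s) = ½ + (2 + s)/(24*s) (a(s) = -(6 + (s + 2)/(s + s))/(6*(0 - 2)) = -(6 + (2 + s)/((2*s)))/(6*(-2)) = -(6 + (2 + s)*(1/(2*s)))*(-1)/(6*2) = -(6 + (2 + s)/(2*s))*(-1)/(6*2) = -(-3 - (2 + s)/(4*s))/6 = ½ + (2 + s)/(24*s))
U(v, C) = 2 - v/8 + C/8 (U(v, C) = 2 - (v - C)/8 = 2 + (-v/8 + C/8) = 2 - v/8 + C/8)
h = 112 (h = (2 - (-2*(-1))*0/8 + (⅛)*0) + 110 = (2 - 0/4 + 0) + 110 = (2 - ⅛*0 + 0) + 110 = (2 + 0 + 0) + 110 = 2 + 110 = 112)
a(6)*h = ((1/24)*(2 + 13*6)/6)*112 = ((1/24)*(⅙)*(2 + 78))*112 = ((1/24)*(⅙)*80)*112 = (5/9)*112 = 560/9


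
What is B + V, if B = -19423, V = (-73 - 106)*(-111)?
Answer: 446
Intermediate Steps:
V = 19869 (V = -179*(-111) = 19869)
B + V = -19423 + 19869 = 446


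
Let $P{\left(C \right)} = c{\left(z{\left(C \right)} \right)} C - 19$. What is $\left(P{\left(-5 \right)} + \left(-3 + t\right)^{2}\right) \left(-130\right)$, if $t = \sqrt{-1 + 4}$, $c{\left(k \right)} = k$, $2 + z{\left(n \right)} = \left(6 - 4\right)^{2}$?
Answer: $2210 + 780 \sqrt{3} \approx 3561.0$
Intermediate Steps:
$z{\left(n \right)} = 2$ ($z{\left(n \right)} = -2 + \left(6 - 4\right)^{2} = -2 + 2^{2} = -2 + 4 = 2$)
$t = \sqrt{3} \approx 1.732$
$P{\left(C \right)} = -19 + 2 C$ ($P{\left(C \right)} = 2 C - 19 = -19 + 2 C$)
$\left(P{\left(-5 \right)} + \left(-3 + t\right)^{2}\right) \left(-130\right) = \left(\left(-19 + 2 \left(-5\right)\right) + \left(-3 + \sqrt{3}\right)^{2}\right) \left(-130\right) = \left(\left(-19 - 10\right) + \left(-3 + \sqrt{3}\right)^{2}\right) \left(-130\right) = \left(-29 + \left(-3 + \sqrt{3}\right)^{2}\right) \left(-130\right) = 3770 - 130 \left(-3 + \sqrt{3}\right)^{2}$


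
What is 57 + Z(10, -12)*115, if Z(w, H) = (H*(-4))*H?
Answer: -66183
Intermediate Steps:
Z(w, H) = -4*H**2 (Z(w, H) = (-4*H)*H = -4*H**2)
57 + Z(10, -12)*115 = 57 - 4*(-12)**2*115 = 57 - 4*144*115 = 57 - 576*115 = 57 - 66240 = -66183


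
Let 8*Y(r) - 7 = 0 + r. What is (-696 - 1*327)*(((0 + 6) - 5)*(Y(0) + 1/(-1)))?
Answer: 1023/8 ≈ 127.88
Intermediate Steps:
Y(r) = 7/8 + r/8 (Y(r) = 7/8 + (0 + r)/8 = 7/8 + r/8)
(-696 - 1*327)*(((0 + 6) - 5)*(Y(0) + 1/(-1))) = (-696 - 1*327)*(((0 + 6) - 5)*((7/8 + (⅛)*0) + 1/(-1))) = (-696 - 327)*((6 - 5)*((7/8 + 0) - 1)) = -1023*(7/8 - 1) = -1023*(-1)/8 = -1023*(-⅛) = 1023/8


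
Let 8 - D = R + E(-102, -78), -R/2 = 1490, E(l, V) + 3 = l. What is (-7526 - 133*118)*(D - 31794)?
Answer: 666437220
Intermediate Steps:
E(l, V) = -3 + l
R = -2980 (R = -2*1490 = -2980)
D = 3093 (D = 8 - (-2980 + (-3 - 102)) = 8 - (-2980 - 105) = 8 - 1*(-3085) = 8 + 3085 = 3093)
(-7526 - 133*118)*(D - 31794) = (-7526 - 133*118)*(3093 - 31794) = (-7526 - 15694)*(-28701) = -23220*(-28701) = 666437220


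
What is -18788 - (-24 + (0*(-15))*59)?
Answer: -18764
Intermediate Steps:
-18788 - (-24 + (0*(-15))*59) = -18788 - (-24 + 0*59) = -18788 - (-24 + 0) = -18788 - 1*(-24) = -18788 + 24 = -18764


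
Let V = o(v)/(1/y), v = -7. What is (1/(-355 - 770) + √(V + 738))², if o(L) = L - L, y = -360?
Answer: 934031251/1265625 - 2*√82/375 ≈ 737.95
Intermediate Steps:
o(L) = 0
V = 0 (V = 0/(1/(-360)) = 0/(-1/360) = 0*(-360) = 0)
(1/(-355 - 770) + √(V + 738))² = (1/(-355 - 770) + √(0 + 738))² = (1/(-1125) + √738)² = (-1/1125 + 3*√82)²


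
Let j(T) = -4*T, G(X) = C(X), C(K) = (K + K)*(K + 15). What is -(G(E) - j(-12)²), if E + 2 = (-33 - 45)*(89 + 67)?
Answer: -295850396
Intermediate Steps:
E = -12170 (E = -2 + (-33 - 45)*(89 + 67) = -2 - 78*156 = -2 - 12168 = -12170)
C(K) = 2*K*(15 + K) (C(K) = (2*K)*(15 + K) = 2*K*(15 + K))
G(X) = 2*X*(15 + X)
-(G(E) - j(-12)²) = -(2*(-12170)*(15 - 12170) - (-4*(-12))²) = -(2*(-12170)*(-12155) - 1*48²) = -(295852700 - 1*2304) = -(295852700 - 2304) = -1*295850396 = -295850396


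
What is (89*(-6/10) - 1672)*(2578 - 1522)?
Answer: -9110112/5 ≈ -1.8220e+6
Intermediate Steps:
(89*(-6/10) - 1672)*(2578 - 1522) = (89*(-6*⅒) - 1672)*1056 = (89*(-⅗) - 1672)*1056 = (-267/5 - 1672)*1056 = -8627/5*1056 = -9110112/5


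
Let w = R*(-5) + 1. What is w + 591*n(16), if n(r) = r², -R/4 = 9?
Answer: 151477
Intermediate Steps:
R = -36 (R = -4*9 = -36)
w = 181 (w = -36*(-5) + 1 = 180 + 1 = 181)
w + 591*n(16) = 181 + 591*16² = 181 + 591*256 = 181 + 151296 = 151477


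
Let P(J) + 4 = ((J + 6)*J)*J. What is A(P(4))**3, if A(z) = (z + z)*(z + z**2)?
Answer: 446207159484008792064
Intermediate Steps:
P(J) = -4 + J**2*(6 + J) (P(J) = -4 + ((J + 6)*J)*J = -4 + ((6 + J)*J)*J = -4 + (J*(6 + J))*J = -4 + J**2*(6 + J))
A(z) = 2*z*(z + z**2) (A(z) = (2*z)*(z + z**2) = 2*z*(z + z**2))
A(P(4))**3 = (2*(-4 + 4**3 + 6*4**2)**2*(1 + (-4 + 4**3 + 6*4**2)))**3 = (2*(-4 + 64 + 6*16)**2*(1 + (-4 + 64 + 6*16)))**3 = (2*(-4 + 64 + 96)**2*(1 + (-4 + 64 + 96)))**3 = (2*156**2*(1 + 156))**3 = (2*24336*157)**3 = 7641504**3 = 446207159484008792064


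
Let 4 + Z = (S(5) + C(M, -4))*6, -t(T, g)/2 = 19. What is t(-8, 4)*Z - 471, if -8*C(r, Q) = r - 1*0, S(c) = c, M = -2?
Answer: -1516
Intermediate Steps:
C(r, Q) = -r/8 (C(r, Q) = -(r - 1*0)/8 = -(r + 0)/8 = -r/8)
t(T, g) = -38 (t(T, g) = -2*19 = -38)
Z = 55/2 (Z = -4 + (5 - ⅛*(-2))*6 = -4 + (5 + ¼)*6 = -4 + (21/4)*6 = -4 + 63/2 = 55/2 ≈ 27.500)
t(-8, 4)*Z - 471 = -38*55/2 - 471 = -1045 - 471 = -1516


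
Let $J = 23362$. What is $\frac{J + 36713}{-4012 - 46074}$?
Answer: $- \frac{60075}{50086} \approx -1.1994$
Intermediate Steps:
$\frac{J + 36713}{-4012 - 46074} = \frac{23362 + 36713}{-4012 - 46074} = \frac{60075}{-50086} = 60075 \left(- \frac{1}{50086}\right) = - \frac{60075}{50086}$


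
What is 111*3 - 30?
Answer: 303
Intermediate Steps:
111*3 - 30 = 333 - 30 = 303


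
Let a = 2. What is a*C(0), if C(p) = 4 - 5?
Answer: -2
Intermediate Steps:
C(p) = -1
a*C(0) = 2*(-1) = -2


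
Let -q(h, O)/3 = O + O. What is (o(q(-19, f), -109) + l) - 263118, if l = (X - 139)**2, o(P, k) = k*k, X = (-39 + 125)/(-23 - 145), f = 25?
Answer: -1635393311/7056 ≈ -2.3177e+5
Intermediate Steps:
q(h, O) = -6*O (q(h, O) = -3*(O + O) = -6*O)
X = -43/84 (X = 86/(-168) = 86*(-1/168) = -43/84 ≈ -0.51190)
o(P, k) = k**2
l = 137334961/7056 (l = (-43/84 - 139)**2 = (-11719/84)**2 = 137334961/7056 ≈ 19464.)
(o(q(-19, f), -109) + l) - 263118 = ((-109)**2 + 137334961/7056) - 263118 = (11881 + 137334961/7056) - 263118 = 221167297/7056 - 263118 = -1635393311/7056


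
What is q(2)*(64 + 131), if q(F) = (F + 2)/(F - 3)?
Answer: -780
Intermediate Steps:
q(F) = (2 + F)/(-3 + F)
q(2)*(64 + 131) = ((2 + 2)/(-3 + 2))*(64 + 131) = (4/(-1))*195 = -1*4*195 = -4*195 = -780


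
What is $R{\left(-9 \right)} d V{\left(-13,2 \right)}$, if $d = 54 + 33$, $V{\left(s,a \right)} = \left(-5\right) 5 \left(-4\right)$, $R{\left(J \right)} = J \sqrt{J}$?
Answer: $- 234900 i \approx - 2.349 \cdot 10^{5} i$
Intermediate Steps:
$R{\left(J \right)} = J^{\frac{3}{2}}$
$V{\left(s,a \right)} = 100$ ($V{\left(s,a \right)} = \left(-25\right) \left(-4\right) = 100$)
$d = 87$
$R{\left(-9 \right)} d V{\left(-13,2 \right)} = \left(-9\right)^{\frac{3}{2}} \cdot 87 \cdot 100 = - 27 i 87 \cdot 100 = - 2349 i 100 = - 234900 i$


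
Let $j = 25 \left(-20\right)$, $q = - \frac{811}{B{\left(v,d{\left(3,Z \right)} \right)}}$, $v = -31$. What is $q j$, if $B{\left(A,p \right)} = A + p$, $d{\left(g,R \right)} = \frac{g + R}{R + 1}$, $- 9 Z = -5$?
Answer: $- \frac{2838500}{201} \approx -14122.0$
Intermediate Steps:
$Z = \frac{5}{9}$ ($Z = \left(- \frac{1}{9}\right) \left(-5\right) = \frac{5}{9} \approx 0.55556$)
$d{\left(g,R \right)} = \frac{R + g}{1 + R}$
$q = \frac{5677}{201}$ ($q = - \frac{811}{-31 + \frac{\frac{5}{9} + 3}{1 + \frac{5}{9}}} = - \frac{811}{-31 + \frac{1}{\frac{14}{9}} \cdot \frac{32}{9}} = - \frac{811}{-31 + \frac{9}{14} \cdot \frac{32}{9}} = - \frac{811}{-31 + \frac{16}{7}} = - \frac{811}{- \frac{201}{7}} = \left(-811\right) \left(- \frac{7}{201}\right) = \frac{5677}{201} \approx 28.244$)
$j = -500$
$q j = \frac{5677}{201} \left(-500\right) = - \frac{2838500}{201}$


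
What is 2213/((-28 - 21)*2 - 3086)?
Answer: -2213/3184 ≈ -0.69504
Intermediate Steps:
2213/((-28 - 21)*2 - 3086) = 2213/(-49*2 - 3086) = 2213/(-98 - 3086) = 2213/(-3184) = 2213*(-1/3184) = -2213/3184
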